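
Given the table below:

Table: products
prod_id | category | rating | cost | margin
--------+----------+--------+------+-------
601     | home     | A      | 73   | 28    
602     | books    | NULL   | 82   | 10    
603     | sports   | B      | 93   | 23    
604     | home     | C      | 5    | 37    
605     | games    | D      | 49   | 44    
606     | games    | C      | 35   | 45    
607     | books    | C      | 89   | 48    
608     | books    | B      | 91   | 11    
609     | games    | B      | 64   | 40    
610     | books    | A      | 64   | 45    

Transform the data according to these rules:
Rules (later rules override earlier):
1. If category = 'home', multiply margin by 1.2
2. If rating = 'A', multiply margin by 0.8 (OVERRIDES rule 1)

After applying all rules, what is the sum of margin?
323.8

Step 1: Rule 2 takes priority for records with rating = 'A'
  - 2 records: 73 × 0.8 = 58.4
Step 2: Rule 1 applies to remaining records with category = 'home'
  - 1 records: 37 × 1.2 = 44.4
Step 3: Other records unchanged: 221
Step 4: Final sum = 58.4 + 44.4 + 221 = 323.8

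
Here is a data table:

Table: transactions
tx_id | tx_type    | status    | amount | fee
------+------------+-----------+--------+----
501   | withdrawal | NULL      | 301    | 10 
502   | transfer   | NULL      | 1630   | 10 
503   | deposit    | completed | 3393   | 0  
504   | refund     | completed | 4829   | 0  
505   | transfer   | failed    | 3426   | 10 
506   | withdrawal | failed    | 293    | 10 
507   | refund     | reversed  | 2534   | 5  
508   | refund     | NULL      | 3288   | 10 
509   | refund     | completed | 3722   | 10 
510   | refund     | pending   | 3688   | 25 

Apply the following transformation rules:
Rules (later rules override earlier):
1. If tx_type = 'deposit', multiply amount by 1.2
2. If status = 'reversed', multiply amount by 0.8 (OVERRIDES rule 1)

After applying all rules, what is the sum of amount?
27275.8

Step 1: Rule 2 takes priority for records with status = 'reversed'
  - 1 records: 2534 × 0.8 = 2027.2
Step 2: Rule 1 applies to remaining records with tx_type = 'deposit'
  - 1 records: 3393 × 1.2 = 4071.6
Step 3: Other records unchanged: 21177
Step 4: Final sum = 2027.2 + 4071.6 + 21177 = 27275.8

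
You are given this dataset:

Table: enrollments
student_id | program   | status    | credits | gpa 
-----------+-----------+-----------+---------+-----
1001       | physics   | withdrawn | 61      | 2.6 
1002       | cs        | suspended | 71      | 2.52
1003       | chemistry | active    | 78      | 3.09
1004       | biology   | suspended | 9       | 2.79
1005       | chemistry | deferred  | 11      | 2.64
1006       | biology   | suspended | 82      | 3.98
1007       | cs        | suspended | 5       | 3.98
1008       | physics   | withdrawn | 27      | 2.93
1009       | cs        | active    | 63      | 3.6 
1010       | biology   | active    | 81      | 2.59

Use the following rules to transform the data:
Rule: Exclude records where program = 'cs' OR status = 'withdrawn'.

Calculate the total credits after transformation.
261

Step 1: Find records where program = 'cs' OR status = 'withdrawn'
Step 2: 5 records match, summing to 227
Step 3: Original sum: 488
Step 4: Remaining sum = 488 - 227 = 261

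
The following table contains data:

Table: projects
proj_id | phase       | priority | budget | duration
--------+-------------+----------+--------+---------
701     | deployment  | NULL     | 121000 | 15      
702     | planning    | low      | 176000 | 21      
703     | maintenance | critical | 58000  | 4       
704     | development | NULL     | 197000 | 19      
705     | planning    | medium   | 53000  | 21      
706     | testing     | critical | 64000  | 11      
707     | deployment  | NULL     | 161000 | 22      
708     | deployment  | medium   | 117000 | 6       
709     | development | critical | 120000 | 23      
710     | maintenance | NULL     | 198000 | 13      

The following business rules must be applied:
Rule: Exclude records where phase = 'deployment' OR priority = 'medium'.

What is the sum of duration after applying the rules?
91

Step 1: Find records where phase = 'deployment' OR priority = 'medium'
Step 2: 4 records match, summing to 64
Step 3: Original sum: 155
Step 4: Remaining sum = 155 - 64 = 91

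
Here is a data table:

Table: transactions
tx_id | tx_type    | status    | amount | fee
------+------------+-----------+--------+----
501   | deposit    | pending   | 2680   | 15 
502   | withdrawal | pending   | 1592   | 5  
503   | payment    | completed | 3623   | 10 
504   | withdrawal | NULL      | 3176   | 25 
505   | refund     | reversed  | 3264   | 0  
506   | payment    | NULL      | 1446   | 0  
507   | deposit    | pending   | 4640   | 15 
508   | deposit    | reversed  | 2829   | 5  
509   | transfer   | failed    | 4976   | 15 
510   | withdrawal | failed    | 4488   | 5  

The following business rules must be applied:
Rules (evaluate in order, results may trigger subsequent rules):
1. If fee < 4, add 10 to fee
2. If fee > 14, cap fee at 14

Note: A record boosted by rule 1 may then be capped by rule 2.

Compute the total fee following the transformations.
101

Step 1: Apply rule 1 to records with fee < 4
  - 2 records get bonus of 10
  - Of these, 0 records then exceed 14 and get capped
Step 2: Apply rule 2 to records with fee > 14
  - 4 records (original) are capped
Step 3: Calculate final sum = 101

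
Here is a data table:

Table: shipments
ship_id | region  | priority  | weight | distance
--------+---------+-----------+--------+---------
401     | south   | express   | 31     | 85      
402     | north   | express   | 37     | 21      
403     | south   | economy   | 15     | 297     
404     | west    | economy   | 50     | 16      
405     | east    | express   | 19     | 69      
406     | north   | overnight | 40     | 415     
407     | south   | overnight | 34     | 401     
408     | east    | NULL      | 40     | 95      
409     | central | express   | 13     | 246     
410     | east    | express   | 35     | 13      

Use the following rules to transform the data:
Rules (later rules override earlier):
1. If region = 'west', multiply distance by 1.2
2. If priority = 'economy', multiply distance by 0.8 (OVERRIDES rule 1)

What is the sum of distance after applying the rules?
1595.4

Step 1: Rule 2 takes priority for records with priority = 'economy'
  - 2 records: 313 × 0.8 = 250.4
Step 2: Rule 1 applies to remaining records with region = 'west'
  - 0 records: 0 × 1.2 = 0.0
Step 3: Other records unchanged: 1345
Step 4: Final sum = 250.4 + 0.0 + 1345 = 1595.4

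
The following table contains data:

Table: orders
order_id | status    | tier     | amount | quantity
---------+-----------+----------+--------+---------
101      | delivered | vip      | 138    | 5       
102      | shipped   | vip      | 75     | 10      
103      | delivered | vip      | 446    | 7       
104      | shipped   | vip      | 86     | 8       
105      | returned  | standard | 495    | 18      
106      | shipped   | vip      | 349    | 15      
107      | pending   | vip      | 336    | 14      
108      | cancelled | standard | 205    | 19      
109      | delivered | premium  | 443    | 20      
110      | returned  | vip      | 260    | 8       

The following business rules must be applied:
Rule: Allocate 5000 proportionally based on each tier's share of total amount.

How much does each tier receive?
premium: 781.86, standard: 1235.44, vip: 2982.7

Step 1: Calculate total amount = 2833
Step 2: Calculate each tier's proportion:
  premium: 443/2833 = 15.64% → 781.86
  standard: 700/2833 = 24.71% → 1235.44
  vip: 1690/2833 = 59.65% → 2982.7
Step 3: Verify: sum of allocations ≈ 5000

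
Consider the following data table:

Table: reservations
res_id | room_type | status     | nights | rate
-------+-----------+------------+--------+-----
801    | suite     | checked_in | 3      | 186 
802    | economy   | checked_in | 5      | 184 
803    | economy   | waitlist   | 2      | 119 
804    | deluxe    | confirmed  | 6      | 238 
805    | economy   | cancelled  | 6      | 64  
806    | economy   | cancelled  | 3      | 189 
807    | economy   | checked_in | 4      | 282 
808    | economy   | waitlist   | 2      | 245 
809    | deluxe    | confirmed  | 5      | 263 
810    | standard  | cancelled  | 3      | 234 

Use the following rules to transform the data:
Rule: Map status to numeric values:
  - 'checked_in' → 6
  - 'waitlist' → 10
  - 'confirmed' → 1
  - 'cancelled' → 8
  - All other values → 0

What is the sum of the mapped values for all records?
64

Step 1: Apply mapping to each record
Step 2: Count by status:
  'checked_in': 3 records × 6 = 18
  'waitlist': 2 records × 10 = 20
  'confirmed': 2 records × 1 = 2
  'cancelled': 3 records × 8 = 24
Step 3: Sum all mapped values = 64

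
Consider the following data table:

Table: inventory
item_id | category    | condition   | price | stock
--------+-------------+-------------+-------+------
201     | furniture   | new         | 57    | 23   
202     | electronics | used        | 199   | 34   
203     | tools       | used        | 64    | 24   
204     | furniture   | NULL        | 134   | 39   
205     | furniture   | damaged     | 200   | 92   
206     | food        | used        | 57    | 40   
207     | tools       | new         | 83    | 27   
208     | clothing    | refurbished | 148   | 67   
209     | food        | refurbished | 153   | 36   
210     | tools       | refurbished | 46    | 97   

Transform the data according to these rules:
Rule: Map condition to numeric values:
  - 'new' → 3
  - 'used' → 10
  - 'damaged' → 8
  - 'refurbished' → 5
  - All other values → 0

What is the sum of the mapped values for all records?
59

Step 1: Apply mapping to each record
Step 2: Count by status:
  'new': 2 records × 3 = 6
  'used': 3 records × 10 = 30
  'damaged': 1 records × 8 = 8
  'refurbished': 3 records × 5 = 15
Step 3: Sum all mapped values = 59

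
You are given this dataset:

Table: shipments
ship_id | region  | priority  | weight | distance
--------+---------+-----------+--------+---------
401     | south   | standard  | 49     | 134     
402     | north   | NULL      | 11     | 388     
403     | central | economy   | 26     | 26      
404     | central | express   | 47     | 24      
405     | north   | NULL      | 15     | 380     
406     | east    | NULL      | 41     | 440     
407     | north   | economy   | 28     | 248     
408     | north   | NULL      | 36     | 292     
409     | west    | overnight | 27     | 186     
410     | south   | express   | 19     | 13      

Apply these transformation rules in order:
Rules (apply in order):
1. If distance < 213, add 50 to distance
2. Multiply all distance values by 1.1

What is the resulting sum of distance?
2619.1

Step 1: Apply Rule 1 - Add 50 to records with distance < 213
  - 5 records affected: 383 + (5 × 50) = 633
  - Unaffected records: 1748
  - Sum after Rule 1: 2381
Step 2: Apply Rule 2 - Multiply all by 1.1
  - 2381 × 1.1 = 2619.1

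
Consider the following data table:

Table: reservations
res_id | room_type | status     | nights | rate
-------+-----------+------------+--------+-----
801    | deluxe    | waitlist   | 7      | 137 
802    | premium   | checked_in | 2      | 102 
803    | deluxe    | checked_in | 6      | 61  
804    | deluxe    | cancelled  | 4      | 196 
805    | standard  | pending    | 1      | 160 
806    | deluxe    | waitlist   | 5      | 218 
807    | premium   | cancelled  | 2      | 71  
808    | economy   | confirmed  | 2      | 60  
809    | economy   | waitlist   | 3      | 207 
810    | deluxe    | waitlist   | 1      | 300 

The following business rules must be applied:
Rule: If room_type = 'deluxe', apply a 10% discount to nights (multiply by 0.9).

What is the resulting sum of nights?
30.7

Step 1: Records with room_type = 'deluxe' have total nights = 23
Step 2: Apply multiplier: 23 × 0.9 = 20.7
Step 3: Other records total: 10
Step 4: Final sum = 20.7 + 10 = 30.7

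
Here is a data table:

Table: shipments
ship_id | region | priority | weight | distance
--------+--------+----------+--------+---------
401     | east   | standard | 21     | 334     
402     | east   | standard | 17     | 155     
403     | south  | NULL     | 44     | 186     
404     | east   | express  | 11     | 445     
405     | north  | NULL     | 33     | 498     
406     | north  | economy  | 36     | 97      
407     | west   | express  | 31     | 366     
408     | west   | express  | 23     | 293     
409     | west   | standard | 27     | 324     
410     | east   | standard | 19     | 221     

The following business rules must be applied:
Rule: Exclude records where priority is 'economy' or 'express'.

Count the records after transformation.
6

Step 1: Count records to exclude
  - 1 (economy) + 3 (express) = 4 records
Step 2: Total records: 10
Step 3: Remaining = 10 - 4 = 6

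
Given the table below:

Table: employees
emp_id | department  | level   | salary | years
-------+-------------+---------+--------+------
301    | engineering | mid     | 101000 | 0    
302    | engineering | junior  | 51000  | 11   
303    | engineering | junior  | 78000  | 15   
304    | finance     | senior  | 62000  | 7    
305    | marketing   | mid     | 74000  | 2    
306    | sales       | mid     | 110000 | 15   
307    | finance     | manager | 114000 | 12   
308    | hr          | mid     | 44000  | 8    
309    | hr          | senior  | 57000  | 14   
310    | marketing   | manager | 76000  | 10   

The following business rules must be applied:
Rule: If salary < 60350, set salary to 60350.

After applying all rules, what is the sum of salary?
796050

Step 1: 3 records have salary < 60350
Step 2: These records originally summed to 152000
Step 3: After setting to minimum: 3 × 60350 = 181050
Step 4: Unaffected records sum: 615000
Step 5: Final sum = 181050 + 615000 = 796050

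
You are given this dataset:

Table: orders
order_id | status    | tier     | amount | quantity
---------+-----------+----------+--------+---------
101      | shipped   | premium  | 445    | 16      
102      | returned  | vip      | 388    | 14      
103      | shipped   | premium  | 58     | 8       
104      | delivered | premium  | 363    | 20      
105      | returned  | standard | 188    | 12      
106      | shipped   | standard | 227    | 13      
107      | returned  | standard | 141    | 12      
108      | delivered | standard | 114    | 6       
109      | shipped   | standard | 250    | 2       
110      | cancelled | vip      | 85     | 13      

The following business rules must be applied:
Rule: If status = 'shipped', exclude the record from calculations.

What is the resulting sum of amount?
1279

Step 1: Identify records where status = 'shipped'
Step 2: The excluded records sum to 980
Step 3: Original total amount = 2259
Step 4: Remaining total = 2259 - 980 = 1279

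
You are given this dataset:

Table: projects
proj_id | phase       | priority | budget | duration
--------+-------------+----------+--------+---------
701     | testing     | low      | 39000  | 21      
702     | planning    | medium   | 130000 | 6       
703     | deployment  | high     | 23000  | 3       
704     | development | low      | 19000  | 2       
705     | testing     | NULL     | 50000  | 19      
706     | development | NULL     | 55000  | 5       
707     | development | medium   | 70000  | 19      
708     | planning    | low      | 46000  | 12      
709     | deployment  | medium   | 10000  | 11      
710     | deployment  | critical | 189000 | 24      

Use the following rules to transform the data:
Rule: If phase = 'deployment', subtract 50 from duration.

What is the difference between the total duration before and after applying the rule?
150

Step 1: Original sum of duration = 122
Step 2: 3 records have phase = 'deployment'
Step 3: Each affected record changes by -50
Step 4: Total change = 3 × -50 = -150
Step 5: New sum = 122 + -150 = -28
Step 6: Difference = |-28 - 122| = 150
        (Sum decreased by 150)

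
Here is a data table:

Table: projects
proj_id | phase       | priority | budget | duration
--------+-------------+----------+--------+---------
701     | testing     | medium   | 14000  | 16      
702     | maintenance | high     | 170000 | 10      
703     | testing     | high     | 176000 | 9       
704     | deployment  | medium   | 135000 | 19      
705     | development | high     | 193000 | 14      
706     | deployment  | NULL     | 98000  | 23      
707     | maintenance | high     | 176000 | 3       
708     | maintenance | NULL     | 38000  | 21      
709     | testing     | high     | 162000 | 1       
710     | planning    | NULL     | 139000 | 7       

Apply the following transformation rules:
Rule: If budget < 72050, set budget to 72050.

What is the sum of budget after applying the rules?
1393100

Step 1: 2 records have budget < 72050
Step 2: These records originally summed to 52000
Step 3: After setting to minimum: 2 × 72050 = 144100
Step 4: Unaffected records sum: 1249000
Step 5: Final sum = 144100 + 1249000 = 1393100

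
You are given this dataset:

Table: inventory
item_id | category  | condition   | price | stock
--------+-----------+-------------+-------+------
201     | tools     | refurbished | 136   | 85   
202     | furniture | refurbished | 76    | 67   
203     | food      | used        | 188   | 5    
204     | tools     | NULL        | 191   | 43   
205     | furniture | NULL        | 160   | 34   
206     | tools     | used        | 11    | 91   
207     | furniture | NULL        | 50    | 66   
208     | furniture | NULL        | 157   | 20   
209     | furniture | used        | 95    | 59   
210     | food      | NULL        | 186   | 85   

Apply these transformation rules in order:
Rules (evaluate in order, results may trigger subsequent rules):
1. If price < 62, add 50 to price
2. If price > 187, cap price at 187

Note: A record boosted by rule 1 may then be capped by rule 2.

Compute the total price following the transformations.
1345

Step 1: Apply rule 1 to records with price < 62
  - 2 records get bonus of 50
  - Of these, 0 records then exceed 187 and get capped
Step 2: Apply rule 2 to records with price > 187
  - 2 records (original) are capped
Step 3: Calculate final sum = 1345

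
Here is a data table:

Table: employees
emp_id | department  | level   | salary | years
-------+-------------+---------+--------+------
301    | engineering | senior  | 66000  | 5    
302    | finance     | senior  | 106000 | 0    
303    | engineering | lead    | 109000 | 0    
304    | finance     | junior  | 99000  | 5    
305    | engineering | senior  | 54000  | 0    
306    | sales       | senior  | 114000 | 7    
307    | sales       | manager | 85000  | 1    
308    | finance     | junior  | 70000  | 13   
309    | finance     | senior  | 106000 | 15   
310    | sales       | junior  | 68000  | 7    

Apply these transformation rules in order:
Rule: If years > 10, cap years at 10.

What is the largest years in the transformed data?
10

Step 1: Original maximum years = 15
Step 2: Apply cap at 10
Step 3: 2 records had years > 10 and were capped
Step 4: Maximum after transformation = 10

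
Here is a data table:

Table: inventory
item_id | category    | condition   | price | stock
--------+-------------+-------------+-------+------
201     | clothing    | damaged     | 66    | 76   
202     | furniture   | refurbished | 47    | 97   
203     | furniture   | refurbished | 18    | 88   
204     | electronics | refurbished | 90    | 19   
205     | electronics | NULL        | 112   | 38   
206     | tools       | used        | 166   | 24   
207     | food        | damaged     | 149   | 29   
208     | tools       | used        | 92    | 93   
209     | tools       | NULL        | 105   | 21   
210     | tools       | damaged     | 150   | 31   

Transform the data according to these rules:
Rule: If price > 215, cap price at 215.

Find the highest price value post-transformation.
166

Step 1: Original maximum price = 166
Step 2: Check cap of 215 against maximum
Step 3: No records exceed the cap (max 166 <= cap 215), so no capping applies
Step 4: Maximum after transformation = 166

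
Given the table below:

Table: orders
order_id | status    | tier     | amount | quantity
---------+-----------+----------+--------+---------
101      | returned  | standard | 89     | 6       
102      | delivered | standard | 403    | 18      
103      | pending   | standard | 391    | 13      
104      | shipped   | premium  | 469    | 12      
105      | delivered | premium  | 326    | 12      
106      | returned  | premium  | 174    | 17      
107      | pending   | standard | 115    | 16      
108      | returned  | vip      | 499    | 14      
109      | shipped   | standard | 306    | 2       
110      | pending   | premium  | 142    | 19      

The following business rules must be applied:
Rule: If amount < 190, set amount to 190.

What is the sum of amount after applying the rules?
3154

Step 1: 4 records have amount < 190
Step 2: These records originally summed to 520
Step 3: After setting to minimum: 4 × 190 = 760
Step 4: Unaffected records sum: 2394
Step 5: Final sum = 760 + 2394 = 3154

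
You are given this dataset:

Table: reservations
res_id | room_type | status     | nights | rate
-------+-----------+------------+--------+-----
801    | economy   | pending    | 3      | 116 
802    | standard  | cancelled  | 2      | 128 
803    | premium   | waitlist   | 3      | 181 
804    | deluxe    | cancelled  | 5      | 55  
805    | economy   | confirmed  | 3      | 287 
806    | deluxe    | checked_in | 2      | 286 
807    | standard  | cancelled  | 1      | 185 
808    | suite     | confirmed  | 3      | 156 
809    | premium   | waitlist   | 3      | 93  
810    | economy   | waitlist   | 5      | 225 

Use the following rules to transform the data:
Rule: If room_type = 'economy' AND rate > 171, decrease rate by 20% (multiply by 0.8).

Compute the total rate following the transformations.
1609.6

Step 1: Find records where room_type = 'economy' AND rate > 171
Step 2: 2 records match, summing to 512
Step 3: After multiplier: 512 × 0.8 = 409.6
Step 4: Unaffected records sum: 1200
Step 5: Final sum = 409.6 + 1200 = 1609.6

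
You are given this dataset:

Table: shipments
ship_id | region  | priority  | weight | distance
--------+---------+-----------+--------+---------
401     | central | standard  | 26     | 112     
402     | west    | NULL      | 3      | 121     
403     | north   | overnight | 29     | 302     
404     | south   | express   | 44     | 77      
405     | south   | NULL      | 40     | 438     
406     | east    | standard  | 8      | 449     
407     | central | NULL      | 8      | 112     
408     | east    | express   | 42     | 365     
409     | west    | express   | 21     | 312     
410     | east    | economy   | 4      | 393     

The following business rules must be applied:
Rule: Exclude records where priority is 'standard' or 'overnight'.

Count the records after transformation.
7

Step 1: Count records to exclude
  - 2 (standard) + 1 (overnight) = 3 records
Step 2: Total records: 10
Step 3: Remaining = 10 - 3 = 7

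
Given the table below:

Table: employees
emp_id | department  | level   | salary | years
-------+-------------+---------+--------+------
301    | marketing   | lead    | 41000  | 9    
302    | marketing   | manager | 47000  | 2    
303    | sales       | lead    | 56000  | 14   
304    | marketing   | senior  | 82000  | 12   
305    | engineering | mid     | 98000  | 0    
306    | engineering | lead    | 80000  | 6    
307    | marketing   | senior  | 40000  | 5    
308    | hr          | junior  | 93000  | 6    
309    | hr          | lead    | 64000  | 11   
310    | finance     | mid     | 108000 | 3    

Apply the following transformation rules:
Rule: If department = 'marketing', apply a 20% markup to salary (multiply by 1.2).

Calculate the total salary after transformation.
751000.0

Step 1: Records with department = 'marketing' have total salary = 210000
Step 2: Apply multiplier: 210000 × 1.2 = 252000.0
Step 3: Other records total: 499000
Step 4: Final sum = 252000.0 + 499000 = 751000.0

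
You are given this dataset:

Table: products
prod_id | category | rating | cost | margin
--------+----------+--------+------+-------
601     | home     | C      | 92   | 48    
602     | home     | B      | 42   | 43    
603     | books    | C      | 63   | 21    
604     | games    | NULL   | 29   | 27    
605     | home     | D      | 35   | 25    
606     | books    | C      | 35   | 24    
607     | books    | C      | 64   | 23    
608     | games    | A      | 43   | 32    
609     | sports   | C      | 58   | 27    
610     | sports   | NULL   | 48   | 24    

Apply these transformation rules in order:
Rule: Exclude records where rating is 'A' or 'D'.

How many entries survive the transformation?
8

Step 1: Count records to exclude
  - 1 (A) + 1 (D) = 2 records
Step 2: Total records: 10
Step 3: Remaining = 10 - 2 = 8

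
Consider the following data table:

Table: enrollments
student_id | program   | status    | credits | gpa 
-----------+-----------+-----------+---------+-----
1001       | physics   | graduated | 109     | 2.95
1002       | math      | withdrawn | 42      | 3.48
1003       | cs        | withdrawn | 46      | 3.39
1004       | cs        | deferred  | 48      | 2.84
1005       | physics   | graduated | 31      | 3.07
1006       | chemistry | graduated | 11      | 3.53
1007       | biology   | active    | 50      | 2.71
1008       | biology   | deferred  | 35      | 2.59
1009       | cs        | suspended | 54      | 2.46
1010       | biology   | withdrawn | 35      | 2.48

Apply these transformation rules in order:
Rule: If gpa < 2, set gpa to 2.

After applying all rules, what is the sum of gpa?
29.5

Step 1: 0 records have gpa < 2
Step 2: These records originally summed to 0
Step 3: After setting to minimum: 0 × 2 = 0
Step 4: Unaffected records sum: 29.5
Step 5: Final sum = 0 + 29.5 = 29.5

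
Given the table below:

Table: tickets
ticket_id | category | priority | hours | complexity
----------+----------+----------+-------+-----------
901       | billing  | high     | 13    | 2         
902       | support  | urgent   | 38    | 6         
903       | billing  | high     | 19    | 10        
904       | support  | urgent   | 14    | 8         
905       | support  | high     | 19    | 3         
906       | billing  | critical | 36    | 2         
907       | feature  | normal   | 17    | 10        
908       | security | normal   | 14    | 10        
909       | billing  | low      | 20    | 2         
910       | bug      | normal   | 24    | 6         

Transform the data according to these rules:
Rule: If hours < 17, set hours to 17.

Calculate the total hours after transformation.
224

Step 1: 3 records have hours < 17
Step 2: These records originally summed to 41
Step 3: After setting to minimum: 3 × 17 = 51
Step 4: Unaffected records sum: 173
Step 5: Final sum = 51 + 173 = 224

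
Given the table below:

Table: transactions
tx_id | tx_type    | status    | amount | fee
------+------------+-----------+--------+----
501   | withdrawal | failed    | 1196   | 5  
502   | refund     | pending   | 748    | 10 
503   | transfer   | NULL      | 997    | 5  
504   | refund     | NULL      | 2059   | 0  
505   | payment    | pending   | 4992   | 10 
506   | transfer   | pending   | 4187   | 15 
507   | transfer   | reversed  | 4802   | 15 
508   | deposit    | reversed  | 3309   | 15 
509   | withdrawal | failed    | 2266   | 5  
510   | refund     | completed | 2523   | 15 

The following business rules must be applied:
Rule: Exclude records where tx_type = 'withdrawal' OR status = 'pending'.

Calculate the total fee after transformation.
50

Step 1: Find records where tx_type = 'withdrawal' OR status = 'pending'
Step 2: 5 records match, summing to 45
Step 3: Original sum: 95
Step 4: Remaining sum = 95 - 45 = 50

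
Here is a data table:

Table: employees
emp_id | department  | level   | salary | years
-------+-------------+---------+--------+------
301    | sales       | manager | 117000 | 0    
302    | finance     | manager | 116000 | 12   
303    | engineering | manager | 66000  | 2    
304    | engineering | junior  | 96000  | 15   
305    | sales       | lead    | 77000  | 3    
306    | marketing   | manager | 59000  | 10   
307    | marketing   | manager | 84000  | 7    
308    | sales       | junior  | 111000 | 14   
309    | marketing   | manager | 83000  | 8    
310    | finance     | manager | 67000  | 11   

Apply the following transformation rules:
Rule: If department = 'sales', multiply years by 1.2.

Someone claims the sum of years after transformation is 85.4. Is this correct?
Yes, the result is correct.

Step 1: Calculate the correct sum after transformation
Step 2: Apply multiplier 1.2 to records where department = 'sales'
Step 3: Correct result = 85.4
Step 4: Claimed result = 85.4
Step 5: 85.4 = 85.4 ✓
Conclusion: The claimed result is correct.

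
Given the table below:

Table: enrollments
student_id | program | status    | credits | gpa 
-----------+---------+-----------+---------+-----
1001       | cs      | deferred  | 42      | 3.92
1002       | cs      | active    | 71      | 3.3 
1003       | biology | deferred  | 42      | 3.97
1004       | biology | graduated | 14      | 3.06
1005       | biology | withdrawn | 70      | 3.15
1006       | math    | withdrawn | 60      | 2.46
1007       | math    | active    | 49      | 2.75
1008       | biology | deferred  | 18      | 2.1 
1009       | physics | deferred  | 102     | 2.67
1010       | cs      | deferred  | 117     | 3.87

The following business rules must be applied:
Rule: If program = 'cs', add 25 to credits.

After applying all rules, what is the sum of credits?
660

Step 1: Count records where program = 'cs': 3
Step 2: Total bonus added: 3 × 25 = 75
Step 3: Original sum of credits: 585
Step 4: Final sum = 585 + 75 = 660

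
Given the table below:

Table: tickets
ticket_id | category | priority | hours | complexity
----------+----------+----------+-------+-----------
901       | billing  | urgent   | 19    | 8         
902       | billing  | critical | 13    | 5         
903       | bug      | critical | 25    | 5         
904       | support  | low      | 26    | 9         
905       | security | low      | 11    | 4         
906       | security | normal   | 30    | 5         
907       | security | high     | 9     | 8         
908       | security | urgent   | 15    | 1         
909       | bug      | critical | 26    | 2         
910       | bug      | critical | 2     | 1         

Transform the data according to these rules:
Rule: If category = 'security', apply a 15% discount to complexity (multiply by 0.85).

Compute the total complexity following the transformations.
45.3

Step 1: Records with category = 'security' have total complexity = 18
Step 2: Apply multiplier: 18 × 0.85 = 15.3
Step 3: Other records total: 30
Step 4: Final sum = 15.3 + 30 = 45.3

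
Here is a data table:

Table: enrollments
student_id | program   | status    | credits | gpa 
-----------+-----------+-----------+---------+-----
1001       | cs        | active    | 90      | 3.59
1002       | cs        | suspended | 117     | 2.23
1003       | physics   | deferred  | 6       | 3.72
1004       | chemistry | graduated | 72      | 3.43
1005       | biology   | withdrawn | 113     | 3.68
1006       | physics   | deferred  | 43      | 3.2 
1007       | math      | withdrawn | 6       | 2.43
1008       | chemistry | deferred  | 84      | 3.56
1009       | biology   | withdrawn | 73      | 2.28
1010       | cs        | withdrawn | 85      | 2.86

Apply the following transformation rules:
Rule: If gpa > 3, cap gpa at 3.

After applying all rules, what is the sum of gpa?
27.8

Step 1: 6 records have gpa > 3
Step 2: These records originally summed to 21.18
Step 3: After capping: 6 × 3 = 18
Step 4: Unaffected records sum: 9.8
Step 5: Final sum = 18 + 9.8 = 27.8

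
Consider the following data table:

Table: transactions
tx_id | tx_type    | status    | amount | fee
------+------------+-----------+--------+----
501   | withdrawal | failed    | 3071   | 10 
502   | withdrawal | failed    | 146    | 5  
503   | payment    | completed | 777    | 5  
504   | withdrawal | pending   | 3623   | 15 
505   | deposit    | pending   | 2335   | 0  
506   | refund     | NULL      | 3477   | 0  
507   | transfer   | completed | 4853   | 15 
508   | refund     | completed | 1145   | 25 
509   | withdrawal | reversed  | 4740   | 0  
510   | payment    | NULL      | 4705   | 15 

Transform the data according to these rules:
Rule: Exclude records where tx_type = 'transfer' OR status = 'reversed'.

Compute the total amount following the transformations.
19279

Step 1: Find records where tx_type = 'transfer' OR status = 'reversed'
Step 2: 2 records match, summing to 9593
Step 3: Original sum: 28872
Step 4: Remaining sum = 28872 - 9593 = 19279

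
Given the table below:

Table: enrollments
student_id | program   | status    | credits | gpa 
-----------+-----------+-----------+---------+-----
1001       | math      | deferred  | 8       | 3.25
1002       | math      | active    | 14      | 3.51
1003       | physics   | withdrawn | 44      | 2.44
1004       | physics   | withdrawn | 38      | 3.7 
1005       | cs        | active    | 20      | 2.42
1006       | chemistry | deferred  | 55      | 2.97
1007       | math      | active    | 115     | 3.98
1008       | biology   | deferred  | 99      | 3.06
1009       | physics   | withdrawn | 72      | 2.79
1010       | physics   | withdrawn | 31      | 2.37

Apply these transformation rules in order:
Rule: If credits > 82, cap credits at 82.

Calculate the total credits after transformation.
446

Step 1: 2 records have credits > 82
Step 2: These records originally summed to 214
Step 3: After capping: 2 × 82 = 164
Step 4: Unaffected records sum: 282
Step 5: Final sum = 164 + 282 = 446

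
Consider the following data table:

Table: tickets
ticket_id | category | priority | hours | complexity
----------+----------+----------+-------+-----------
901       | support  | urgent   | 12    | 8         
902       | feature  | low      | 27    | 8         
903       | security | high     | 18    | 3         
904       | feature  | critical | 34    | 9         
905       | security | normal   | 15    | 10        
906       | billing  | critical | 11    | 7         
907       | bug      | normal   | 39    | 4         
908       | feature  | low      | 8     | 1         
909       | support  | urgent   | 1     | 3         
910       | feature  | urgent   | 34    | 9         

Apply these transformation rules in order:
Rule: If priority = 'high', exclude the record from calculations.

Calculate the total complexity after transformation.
59

Step 1: Identify records where priority = 'high'
Step 2: The excluded records sum to 3
Step 3: Original total complexity = 62
Step 4: Remaining total = 62 - 3 = 59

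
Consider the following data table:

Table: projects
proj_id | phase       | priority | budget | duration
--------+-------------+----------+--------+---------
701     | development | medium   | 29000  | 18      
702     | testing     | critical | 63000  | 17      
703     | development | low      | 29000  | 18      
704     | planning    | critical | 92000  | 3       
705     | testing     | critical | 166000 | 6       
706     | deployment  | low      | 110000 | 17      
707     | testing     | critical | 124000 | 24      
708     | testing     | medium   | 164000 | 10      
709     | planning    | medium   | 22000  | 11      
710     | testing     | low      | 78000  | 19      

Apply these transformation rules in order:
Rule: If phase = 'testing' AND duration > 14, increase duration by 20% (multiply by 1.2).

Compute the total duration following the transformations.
155.0

Step 1: Find records where phase = 'testing' AND duration > 14
Step 2: 3 records match, summing to 60
Step 3: After multiplier: 60 × 1.2 = 72.0
Step 4: Unaffected records sum: 83
Step 5: Final sum = 72.0 + 83 = 155.0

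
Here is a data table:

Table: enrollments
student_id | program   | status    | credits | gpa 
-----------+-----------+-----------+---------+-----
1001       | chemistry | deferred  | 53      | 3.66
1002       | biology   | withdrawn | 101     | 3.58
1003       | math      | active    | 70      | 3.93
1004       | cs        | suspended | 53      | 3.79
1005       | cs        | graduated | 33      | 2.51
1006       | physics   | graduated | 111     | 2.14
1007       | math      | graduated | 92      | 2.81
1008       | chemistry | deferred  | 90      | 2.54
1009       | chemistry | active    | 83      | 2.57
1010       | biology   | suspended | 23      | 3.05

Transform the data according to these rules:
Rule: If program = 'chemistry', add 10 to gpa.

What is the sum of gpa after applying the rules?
60.58

Step 1: Count records where program = 'chemistry': 3
Step 2: Total bonus added: 3 × 10 = 30
Step 3: Original sum of gpa: 30.58
Step 4: Final sum = 30.58 + 30 = 60.58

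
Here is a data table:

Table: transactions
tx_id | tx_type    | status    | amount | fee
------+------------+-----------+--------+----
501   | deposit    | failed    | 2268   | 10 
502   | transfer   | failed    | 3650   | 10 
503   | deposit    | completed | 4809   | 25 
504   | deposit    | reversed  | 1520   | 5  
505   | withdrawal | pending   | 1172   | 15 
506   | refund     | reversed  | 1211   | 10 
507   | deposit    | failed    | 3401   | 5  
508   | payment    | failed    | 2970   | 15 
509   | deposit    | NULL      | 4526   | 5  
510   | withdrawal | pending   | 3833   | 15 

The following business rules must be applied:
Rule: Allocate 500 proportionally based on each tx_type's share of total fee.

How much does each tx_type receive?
deposit: 217.39, payment: 65.22, refund: 43.48, transfer: 43.48, withdrawal: 130.43

Step 1: Calculate total fee = 115
Step 2: Calculate each tx_type's proportion:
  deposit: 50/115 = 43.48% → 217.39
  payment: 15/115 = 13.04% → 65.22
  refund: 10/115 = 8.70% → 43.48
  transfer: 10/115 = 8.70% → 43.48
  withdrawal: 30/115 = 26.09% → 130.43
Step 3: Verify: sum of allocations ≈ 500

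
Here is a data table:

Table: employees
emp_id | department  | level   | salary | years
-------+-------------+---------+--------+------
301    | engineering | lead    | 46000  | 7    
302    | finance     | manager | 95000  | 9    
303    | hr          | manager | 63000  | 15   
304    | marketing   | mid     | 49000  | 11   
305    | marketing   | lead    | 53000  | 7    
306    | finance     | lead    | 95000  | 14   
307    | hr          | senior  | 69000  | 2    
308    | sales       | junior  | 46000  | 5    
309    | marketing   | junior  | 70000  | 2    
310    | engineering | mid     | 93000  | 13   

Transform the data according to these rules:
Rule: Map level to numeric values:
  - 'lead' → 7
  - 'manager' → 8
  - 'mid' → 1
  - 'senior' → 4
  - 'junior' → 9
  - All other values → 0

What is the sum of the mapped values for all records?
61

Step 1: Apply mapping to each record
Step 2: Count by status:
  'lead': 3 records × 7 = 21
  'manager': 2 records × 8 = 16
  'mid': 2 records × 1 = 2
  'senior': 1 records × 4 = 4
  'junior': 2 records × 9 = 18
Step 3: Sum all mapped values = 61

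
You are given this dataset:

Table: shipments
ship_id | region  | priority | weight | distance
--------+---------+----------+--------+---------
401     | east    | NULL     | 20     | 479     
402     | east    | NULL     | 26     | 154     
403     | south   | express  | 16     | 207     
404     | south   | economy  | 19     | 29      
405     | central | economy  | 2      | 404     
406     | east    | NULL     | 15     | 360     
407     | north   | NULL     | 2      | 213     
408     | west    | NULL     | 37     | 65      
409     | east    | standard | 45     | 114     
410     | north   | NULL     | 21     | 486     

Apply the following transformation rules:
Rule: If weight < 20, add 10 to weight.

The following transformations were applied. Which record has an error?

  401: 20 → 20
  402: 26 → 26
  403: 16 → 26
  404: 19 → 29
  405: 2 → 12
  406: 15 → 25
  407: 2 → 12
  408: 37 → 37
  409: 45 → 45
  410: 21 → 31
Record 410 has an error. The correct transformed value should be 21, not 31.

Step 1: Check each record against the rule
Step 2: Record 410 has weight = 21
Step 3: Since 21 >= 20, the bonus should not have been applied
Step 4: Correct value = 21, but claimed value = 31
Conclusion: Record 410 has the error.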